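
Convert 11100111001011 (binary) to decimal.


Positional values:
Bit 0: 1 × 2^0 = 1
Bit 1: 1 × 2^1 = 2
Bit 3: 1 × 2^3 = 8
Bit 6: 1 × 2^6 = 64
Bit 7: 1 × 2^7 = 128
Bit 8: 1 × 2^8 = 256
Bit 11: 1 × 2^11 = 2048
Bit 12: 1 × 2^12 = 4096
Bit 13: 1 × 2^13 = 8192
Sum = 1 + 2 + 8 + 64 + 128 + 256 + 2048 + 4096 + 8192
= 14795


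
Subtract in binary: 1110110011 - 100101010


Align and subtract column by column (LSB to MSB, borrowing when needed):
  1110110011
- 0100101010
  ----------
  col 0: (1 - 0 borrow-in) - 0 → 1 - 0 = 1, borrow out 0
  col 1: (1 - 0 borrow-in) - 1 → 1 - 1 = 0, borrow out 0
  col 2: (0 - 0 borrow-in) - 0 → 0 - 0 = 0, borrow out 0
  col 3: (0 - 0 borrow-in) - 1 → borrow from next column: (0+2) - 1 = 1, borrow out 1
  col 4: (1 - 1 borrow-in) - 0 → 0 - 0 = 0, borrow out 0
  col 5: (1 - 0 borrow-in) - 1 → 1 - 1 = 0, borrow out 0
  col 6: (0 - 0 borrow-in) - 0 → 0 - 0 = 0, borrow out 0
  col 7: (1 - 0 borrow-in) - 0 → 1 - 0 = 1, borrow out 0
  col 8: (1 - 0 borrow-in) - 1 → 1 - 1 = 0, borrow out 0
  col 9: (1 - 0 borrow-in) - 0 → 1 - 0 = 1, borrow out 0
Reading bits MSB→LSB: 1010001001
Strip leading zeros: 1010001001
= 1010001001


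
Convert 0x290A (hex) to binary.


Each hex digit → 4 binary bits:
  2 = 0010
  9 = 1001
  0 = 0000
  A = 1010
Concatenate: 0010 1001 0000 1010
= 0010100100001010


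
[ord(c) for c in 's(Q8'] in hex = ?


String: 's(Q8'  (4 characters)
Per-character ASCII lookup:
  's': lowercase starts at 97: 's' = 97 + 18 = 115 → 0x73
  '(': special character: '(' = 40 → 0x28
  'Q': uppercase starts at 65: 'Q' = 65 + 16 = 81 → 0x51
  '8': digits start at 48: '8' = 48 + 8 = 56 → 0x38
= 0x73 0x28 0x51 0x38


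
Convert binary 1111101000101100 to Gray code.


Binary: 1111101000101100
Gray code: G = B XOR (B >> 1)
B >> 1 = 0111110100010110
1111101000101100 XOR 0111110100010110:
  1 XOR 0 = 1
  1 XOR 1 = 0
  1 XOR 1 = 0
  1 XOR 1 = 0
  1 XOR 1 = 0
  0 XOR 1 = 1
  1 XOR 0 = 1
  0 XOR 1 = 1
  0 XOR 0 = 0
  0 XOR 0 = 0
  1 XOR 0 = 1
  0 XOR 1 = 1
  1 XOR 0 = 1
  1 XOR 1 = 0
  0 XOR 1 = 1
  0 XOR 0 = 0
= 1000011100111010


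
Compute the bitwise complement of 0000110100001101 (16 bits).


Original: 0000110100001101
Invert all bits:
  bit 0: 0 → 1
  bit 1: 0 → 1
  bit 2: 0 → 1
  bit 3: 0 → 1
  bit 4: 1 → 0
  bit 5: 1 → 0
  bit 6: 0 → 1
  bit 7: 1 → 0
  bit 8: 0 → 1
  bit 9: 0 → 1
  bit 10: 0 → 1
  bit 11: 0 → 1
  bit 12: 1 → 0
  bit 13: 1 → 0
  bit 14: 0 → 1
  bit 15: 1 → 0
= 1111001011110010


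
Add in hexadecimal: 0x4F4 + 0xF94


Align and add column by column (LSB to MSB, each column mod 16 with carry):
  04F4
+ 0F94
  ----
  col 0: 4(4) + 4(4) + 0 (carry in) = 8 → 8(8), carry out 0
  col 1: F(15) + 9(9) + 0 (carry in) = 24 → 8(8), carry out 1
  col 2: 4(4) + F(15) + 1 (carry in) = 20 → 4(4), carry out 1
  col 3: 0(0) + 0(0) + 1 (carry in) = 1 → 1(1), carry out 0
Reading digits MSB→LSB: 1488
Strip leading zeros: 1488
= 0x1488


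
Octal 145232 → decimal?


Positional values:
Position 0: 2 × 8^0 = 2
Position 1: 3 × 8^1 = 24
Position 2: 2 × 8^2 = 128
Position 3: 5 × 8^3 = 2560
Position 4: 4 × 8^4 = 16384
Position 5: 1 × 8^5 = 32768
Sum = 2 + 24 + 128 + 2560 + 16384 + 32768
= 51866


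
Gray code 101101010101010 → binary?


Gray code: 101101010101010
MSB stays the same: 1
Each subsequent bit = prev_binary XOR current_gray:
  B[1] = 1 XOR 0 = 1
  B[2] = 1 XOR 1 = 0
  B[3] = 0 XOR 1 = 1
  B[4] = 1 XOR 0 = 1
  B[5] = 1 XOR 1 = 0
  B[6] = 0 XOR 0 = 0
  B[7] = 0 XOR 1 = 1
  B[8] = 1 XOR 0 = 1
  B[9] = 1 XOR 1 = 0
  B[10] = 0 XOR 0 = 0
  B[11] = 0 XOR 1 = 1
  B[12] = 1 XOR 0 = 1
  B[13] = 1 XOR 1 = 0
  B[14] = 0 XOR 0 = 0
= 110110011001100 (27852 decimal)


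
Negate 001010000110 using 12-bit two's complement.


Original: 001010000110
Step 1 - Invert all bits: 110101111001
Step 2 - Add 1: 110101111001 + 1
= 110101111010 (represents -646)


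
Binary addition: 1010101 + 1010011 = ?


Align and add column by column (LSB to MSB, carry propagating):
  01010101
+ 01010011
  --------
  col 0: 1 + 1 + 0 (carry in) = 2 → bit 0, carry out 1
  col 1: 0 + 1 + 1 (carry in) = 2 → bit 0, carry out 1
  col 2: 1 + 0 + 1 (carry in) = 2 → bit 0, carry out 1
  col 3: 0 + 0 + 1 (carry in) = 1 → bit 1, carry out 0
  col 4: 1 + 1 + 0 (carry in) = 2 → bit 0, carry out 1
  col 5: 0 + 0 + 1 (carry in) = 1 → bit 1, carry out 0
  col 6: 1 + 1 + 0 (carry in) = 2 → bit 0, carry out 1
  col 7: 0 + 0 + 1 (carry in) = 1 → bit 1, carry out 0
Reading bits MSB→LSB: 10101000
Strip leading zeros: 10101000
= 10101000


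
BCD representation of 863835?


Each digit → 4-bit binary:
  8 → 1000
  6 → 0110
  3 → 0011
  8 → 1000
  3 → 0011
  5 → 0101
= 1000 0110 0011 1000 0011 0101


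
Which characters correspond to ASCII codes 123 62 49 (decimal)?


Codes (decimal): 123 62 49
Per-code ASCII lookup:
  123  (special character) → '{'
  62  (special character) → '>'
  49  (range 48-57: digits, 49 - 48 = 1) → '1'
= '{>1'


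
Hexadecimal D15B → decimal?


Positional values:
Position 0: B × 16^0 = 11 × 1 = 11
Position 1: 5 × 16^1 = 5 × 16 = 80
Position 2: 1 × 16^2 = 1 × 256 = 256
Position 3: D × 16^3 = 13 × 4096 = 53248
Sum = 11 + 80 + 256 + 53248
= 53595


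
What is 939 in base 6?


Divide by 6 repeatedly:
939 ÷ 6 = 156 remainder 3
156 ÷ 6 = 26 remainder 0
26 ÷ 6 = 4 remainder 2
4 ÷ 6 = 0 remainder 4
Reading remainders bottom-up:
= 4203


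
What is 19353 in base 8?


Divide by 8 repeatedly:
19353 ÷ 8 = 2419 remainder 1
2419 ÷ 8 = 302 remainder 3
302 ÷ 8 = 37 remainder 6
37 ÷ 8 = 4 remainder 5
4 ÷ 8 = 0 remainder 4
Reading remainders bottom-up:
= 0o45631


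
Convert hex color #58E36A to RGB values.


Hex: #58E36A
R = 58₁₆ = 88
G = E3₁₆ = 227
B = 6A₁₆ = 106
= RGB(88, 227, 106)


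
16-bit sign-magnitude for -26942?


Sign bit: 1 (negative)
Magnitude: 26942 = 110100100111110
= 1110100100111110


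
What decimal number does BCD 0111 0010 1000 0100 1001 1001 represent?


Each 4-bit group → digit:
  0111 → 7
  0010 → 2
  1000 → 8
  0100 → 4
  1001 → 9
  1001 → 9
= 728499


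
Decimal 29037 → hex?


Divide by 16 repeatedly:
29037 ÷ 16 = 1814 remainder 13 (D)
1814 ÷ 16 = 113 remainder 6 (6)
113 ÷ 16 = 7 remainder 1 (1)
7 ÷ 16 = 0 remainder 7 (7)
Reading remainders bottom-up:
= 0x716D


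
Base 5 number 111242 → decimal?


Positional values (base 5):
  2 × 5^0 = 2 × 1 = 2
  4 × 5^1 = 4 × 5 = 20
  2 × 5^2 = 2 × 25 = 50
  1 × 5^3 = 1 × 125 = 125
  1 × 5^4 = 1 × 625 = 625
  1 × 5^5 = 1 × 3125 = 3125
Sum = 2 + 20 + 50 + 125 + 625 + 3125
= 3947


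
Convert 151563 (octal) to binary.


Each octal digit → 3 binary bits:
  1 = 001
  5 = 101
  1 = 001
  5 = 101
  6 = 110
  3 = 011
Concatenate: 001 101 001 101 110 011
= 001101001101110011


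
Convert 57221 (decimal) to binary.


Divide by 2 repeatedly:
57221 ÷ 2 = 28610 remainder 1
28610 ÷ 2 = 14305 remainder 0
14305 ÷ 2 = 7152 remainder 1
7152 ÷ 2 = 3576 remainder 0
3576 ÷ 2 = 1788 remainder 0
1788 ÷ 2 = 894 remainder 0
894 ÷ 2 = 447 remainder 0
447 ÷ 2 = 223 remainder 1
223 ÷ 2 = 111 remainder 1
111 ÷ 2 = 55 remainder 1
55 ÷ 2 = 27 remainder 1
27 ÷ 2 = 13 remainder 1
13 ÷ 2 = 6 remainder 1
6 ÷ 2 = 3 remainder 0
3 ÷ 2 = 1 remainder 1
1 ÷ 2 = 0 remainder 1
Reading remainders bottom-up:
= 1101111110000101


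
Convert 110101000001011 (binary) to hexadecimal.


Group into 4-bit nibbles: 0110101000001011
  0110 = 6
  1010 = A
  0000 = 0
  1011 = B
= 0x6A0B


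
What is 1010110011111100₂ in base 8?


Group into 3-bit groups: 001010110011111100
  001 = 1
  010 = 2
  110 = 6
  011 = 3
  111 = 7
  100 = 4
= 0o126374


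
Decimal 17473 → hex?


Divide by 16 repeatedly:
17473 ÷ 16 = 1092 remainder 1 (1)
1092 ÷ 16 = 68 remainder 4 (4)
68 ÷ 16 = 4 remainder 4 (4)
4 ÷ 16 = 0 remainder 4 (4)
Reading remainders bottom-up:
= 0x4441


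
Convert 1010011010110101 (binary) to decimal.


Positional values:
Bit 0: 1 × 2^0 = 1
Bit 2: 1 × 2^2 = 4
Bit 4: 1 × 2^4 = 16
Bit 5: 1 × 2^5 = 32
Bit 7: 1 × 2^7 = 128
Bit 9: 1 × 2^9 = 512
Bit 10: 1 × 2^10 = 1024
Bit 13: 1 × 2^13 = 8192
Bit 15: 1 × 2^15 = 32768
Sum = 1 + 4 + 16 + 32 + 128 + 512 + 1024 + 8192 + 32768
= 42677


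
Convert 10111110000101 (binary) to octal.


Group into 3-bit groups: 010111110000101
  010 = 2
  111 = 7
  110 = 6
  000 = 0
  101 = 5
= 0o27605


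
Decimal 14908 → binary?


Divide by 2 repeatedly:
14908 ÷ 2 = 7454 remainder 0
7454 ÷ 2 = 3727 remainder 0
3727 ÷ 2 = 1863 remainder 1
1863 ÷ 2 = 931 remainder 1
931 ÷ 2 = 465 remainder 1
465 ÷ 2 = 232 remainder 1
232 ÷ 2 = 116 remainder 0
116 ÷ 2 = 58 remainder 0
58 ÷ 2 = 29 remainder 0
29 ÷ 2 = 14 remainder 1
14 ÷ 2 = 7 remainder 0
7 ÷ 2 = 3 remainder 1
3 ÷ 2 = 1 remainder 1
1 ÷ 2 = 0 remainder 1
Reading remainders bottom-up:
= 11101000111100


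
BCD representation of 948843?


Each digit → 4-bit binary:
  9 → 1001
  4 → 0100
  8 → 1000
  8 → 1000
  4 → 0100
  3 → 0011
= 1001 0100 1000 1000 0100 0011


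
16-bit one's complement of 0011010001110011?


Original: 0011010001110011
Invert all bits:
  bit 0: 0 → 1
  bit 1: 0 → 1
  bit 2: 1 → 0
  bit 3: 1 → 0
  bit 4: 0 → 1
  bit 5: 1 → 0
  bit 6: 0 → 1
  bit 7: 0 → 1
  bit 8: 0 → 1
  bit 9: 1 → 0
  bit 10: 1 → 0
  bit 11: 1 → 0
  bit 12: 0 → 1
  bit 13: 0 → 1
  bit 14: 1 → 0
  bit 15: 1 → 0
= 1100101110001100


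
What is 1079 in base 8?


Divide by 8 repeatedly:
1079 ÷ 8 = 134 remainder 7
134 ÷ 8 = 16 remainder 6
16 ÷ 8 = 2 remainder 0
2 ÷ 8 = 0 remainder 2
Reading remainders bottom-up:
= 0o2067


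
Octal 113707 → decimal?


Positional values:
Position 0: 7 × 8^0 = 7
Position 1: 0 × 8^1 = 0
Position 2: 7 × 8^2 = 448
Position 3: 3 × 8^3 = 1536
Position 4: 1 × 8^4 = 4096
Position 5: 1 × 8^5 = 32768
Sum = 7 + 0 + 448 + 1536 + 4096 + 32768
= 38855


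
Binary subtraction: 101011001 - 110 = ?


Align and subtract column by column (LSB to MSB, borrowing when needed):
  101011001
- 000000110
  ---------
  col 0: (1 - 0 borrow-in) - 0 → 1 - 0 = 1, borrow out 0
  col 1: (0 - 0 borrow-in) - 1 → borrow from next column: (0+2) - 1 = 1, borrow out 1
  col 2: (0 - 1 borrow-in) - 1 → borrow from next column: (-1+2) - 1 = 0, borrow out 1
  col 3: (1 - 1 borrow-in) - 0 → 0 - 0 = 0, borrow out 0
  col 4: (1 - 0 borrow-in) - 0 → 1 - 0 = 1, borrow out 0
  col 5: (0 - 0 borrow-in) - 0 → 0 - 0 = 0, borrow out 0
  col 6: (1 - 0 borrow-in) - 0 → 1 - 0 = 1, borrow out 0
  col 7: (0 - 0 borrow-in) - 0 → 0 - 0 = 0, borrow out 0
  col 8: (1 - 0 borrow-in) - 0 → 1 - 0 = 1, borrow out 0
Reading bits MSB→LSB: 101010011
Strip leading zeros: 101010011
= 101010011


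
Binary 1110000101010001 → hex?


Group into 4-bit nibbles: 1110000101010001
  1110 = E
  0001 = 1
  0101 = 5
  0001 = 1
= 0xE151


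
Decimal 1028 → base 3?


Divide by 3 repeatedly:
1028 ÷ 3 = 342 remainder 2
342 ÷ 3 = 114 remainder 0
114 ÷ 3 = 38 remainder 0
38 ÷ 3 = 12 remainder 2
12 ÷ 3 = 4 remainder 0
4 ÷ 3 = 1 remainder 1
1 ÷ 3 = 0 remainder 1
Reading remainders bottom-up:
= 1102002


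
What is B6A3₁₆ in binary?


Each hex digit → 4 binary bits:
  B = 1011
  6 = 0110
  A = 1010
  3 = 0011
Concatenate: 1011 0110 1010 0011
= 1011011010100011


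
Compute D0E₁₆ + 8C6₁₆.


Align and add column by column (LSB to MSB, each column mod 16 with carry):
  0D0E
+ 08C6
  ----
  col 0: E(14) + 6(6) + 0 (carry in) = 20 → 4(4), carry out 1
  col 1: 0(0) + C(12) + 1 (carry in) = 13 → D(13), carry out 0
  col 2: D(13) + 8(8) + 0 (carry in) = 21 → 5(5), carry out 1
  col 3: 0(0) + 0(0) + 1 (carry in) = 1 → 1(1), carry out 0
Reading digits MSB→LSB: 15D4
Strip leading zeros: 15D4
= 0x15D4


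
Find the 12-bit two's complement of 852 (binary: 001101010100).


Original: 001101010100
Step 1 - Invert all bits: 110010101011
Step 2 - Add 1: 110010101011 + 1
= 110010101100 (represents -852)


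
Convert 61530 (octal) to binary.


Each octal digit → 3 binary bits:
  6 = 110
  1 = 001
  5 = 101
  3 = 011
  0 = 000
Concatenate: 110 001 101 011 000
= 110001101011000


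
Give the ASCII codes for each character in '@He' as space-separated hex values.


String: '@He'  (3 characters)
Per-character ASCII lookup:
  '@': special character: '@' = 64 → 0x40
  'H': uppercase starts at 65: 'H' = 65 + 7 = 72 → 0x48
  'e': lowercase starts at 97: 'e' = 97 + 4 = 101 → 0x65
= 0x40 0x48 0x65


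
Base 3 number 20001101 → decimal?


Positional values (base 3):
  1 × 3^0 = 1 × 1 = 1
  0 × 3^1 = 0 × 3 = 0
  1 × 3^2 = 1 × 9 = 9
  1 × 3^3 = 1 × 27 = 27
  0 × 3^4 = 0 × 81 = 0
  0 × 3^5 = 0 × 243 = 0
  0 × 3^6 = 0 × 729 = 0
  2 × 3^7 = 2 × 2187 = 4374
Sum = 1 + 0 + 9 + 27 + 0 + 0 + 0 + 4374
= 4411


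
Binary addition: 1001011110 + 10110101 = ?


Align and add column by column (LSB to MSB, carry propagating):
  01001011110
+ 00010110101
  -----------
  col 0: 0 + 1 + 0 (carry in) = 1 → bit 1, carry out 0
  col 1: 1 + 0 + 0 (carry in) = 1 → bit 1, carry out 0
  col 2: 1 + 1 + 0 (carry in) = 2 → bit 0, carry out 1
  col 3: 1 + 0 + 1 (carry in) = 2 → bit 0, carry out 1
  col 4: 1 + 1 + 1 (carry in) = 3 → bit 1, carry out 1
  col 5: 0 + 1 + 1 (carry in) = 2 → bit 0, carry out 1
  col 6: 1 + 0 + 1 (carry in) = 2 → bit 0, carry out 1
  col 7: 0 + 1 + 1 (carry in) = 2 → bit 0, carry out 1
  col 8: 0 + 0 + 1 (carry in) = 1 → bit 1, carry out 0
  col 9: 1 + 0 + 0 (carry in) = 1 → bit 1, carry out 0
  col 10: 0 + 0 + 0 (carry in) = 0 → bit 0, carry out 0
Reading bits MSB→LSB: 01100010011
Strip leading zeros: 1100010011
= 1100010011


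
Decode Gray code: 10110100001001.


Gray code: 10110100001001
MSB stays the same: 1
Each subsequent bit = prev_binary XOR current_gray:
  B[1] = 1 XOR 0 = 1
  B[2] = 1 XOR 1 = 0
  B[3] = 0 XOR 1 = 1
  B[4] = 1 XOR 0 = 1
  B[5] = 1 XOR 1 = 0
  B[6] = 0 XOR 0 = 0
  B[7] = 0 XOR 0 = 0
  B[8] = 0 XOR 0 = 0
  B[9] = 0 XOR 0 = 0
  B[10] = 0 XOR 1 = 1
  B[11] = 1 XOR 0 = 1
  B[12] = 1 XOR 0 = 1
  B[13] = 1 XOR 1 = 0
= 11011000001110 (13838 decimal)


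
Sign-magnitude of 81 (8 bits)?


Sign bit: 0 (positive)
Magnitude: 81 = 1010001
= 01010001


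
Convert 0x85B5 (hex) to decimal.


Positional values:
Position 0: 5 × 16^0 = 5 × 1 = 5
Position 1: B × 16^1 = 11 × 16 = 176
Position 2: 5 × 16^2 = 5 × 256 = 1280
Position 3: 8 × 16^3 = 8 × 4096 = 32768
Sum = 5 + 176 + 1280 + 32768
= 34229


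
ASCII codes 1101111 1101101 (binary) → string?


Codes (binary): 1101111 1101101
Per-code ASCII lookup:
  1101111 = 111  (range 97-122: lowercase, 111 - 97 = 14) → 'o'
  1101101 = 109  (range 97-122: lowercase, 109 - 97 = 12) → 'm'
= 'om'


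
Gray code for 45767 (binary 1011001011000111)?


Binary: 1011001011000111
Gray code: G = B XOR (B >> 1)
B >> 1 = 0101100101100011
1011001011000111 XOR 0101100101100011:
  1 XOR 0 = 1
  0 XOR 1 = 1
  1 XOR 0 = 1
  1 XOR 1 = 0
  0 XOR 1 = 1
  0 XOR 0 = 0
  1 XOR 0 = 1
  0 XOR 1 = 1
  1 XOR 0 = 1
  1 XOR 1 = 0
  0 XOR 1 = 1
  0 XOR 0 = 0
  0 XOR 0 = 0
  1 XOR 0 = 1
  1 XOR 1 = 0
  1 XOR 1 = 0
= 1110101110100100


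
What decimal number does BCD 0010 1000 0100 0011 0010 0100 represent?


Each 4-bit group → digit:
  0010 → 2
  1000 → 8
  0100 → 4
  0011 → 3
  0010 → 2
  0100 → 4
= 284324


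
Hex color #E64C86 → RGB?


Hex: #E64C86
R = E6₁₆ = 230
G = 4C₁₆ = 76
B = 86₁₆ = 134
= RGB(230, 76, 134)


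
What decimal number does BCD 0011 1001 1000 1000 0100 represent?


Each 4-bit group → digit:
  0011 → 3
  1001 → 9
  1000 → 8
  1000 → 8
  0100 → 4
= 39884


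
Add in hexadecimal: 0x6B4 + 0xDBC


Align and add column by column (LSB to MSB, each column mod 16 with carry):
  06B4
+ 0DBC
  ----
  col 0: 4(4) + C(12) + 0 (carry in) = 16 → 0(0), carry out 1
  col 1: B(11) + B(11) + 1 (carry in) = 23 → 7(7), carry out 1
  col 2: 6(6) + D(13) + 1 (carry in) = 20 → 4(4), carry out 1
  col 3: 0(0) + 0(0) + 1 (carry in) = 1 → 1(1), carry out 0
Reading digits MSB→LSB: 1470
Strip leading zeros: 1470
= 0x1470


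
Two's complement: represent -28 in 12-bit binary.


Original: 000000011100
Step 1 - Invert all bits: 111111100011
Step 2 - Add 1: 111111100011 + 1
= 111111100100 (represents -28)


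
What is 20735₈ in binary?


Each octal digit → 3 binary bits:
  2 = 010
  0 = 000
  7 = 111
  3 = 011
  5 = 101
Concatenate: 010 000 111 011 101
= 010000111011101


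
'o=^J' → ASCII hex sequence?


String: 'o=^J'  (4 characters)
Per-character ASCII lookup:
  'o': lowercase starts at 97: 'o' = 97 + 14 = 111 → 0x6F
  '=': special character: '=' = 61 → 0x3D
  '^': special character: '^' = 94 → 0x5E
  'J': uppercase starts at 65: 'J' = 65 + 9 = 74 → 0x4A
= 0x6F 0x3D 0x5E 0x4A


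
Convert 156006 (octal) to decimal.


Positional values:
Position 0: 6 × 8^0 = 6
Position 1: 0 × 8^1 = 0
Position 2: 0 × 8^2 = 0
Position 3: 6 × 8^3 = 3072
Position 4: 5 × 8^4 = 20480
Position 5: 1 × 8^5 = 32768
Sum = 6 + 0 + 0 + 3072 + 20480 + 32768
= 56326


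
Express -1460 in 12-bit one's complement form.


Original: 010110110100
Invert all bits:
  bit 0: 0 → 1
  bit 1: 1 → 0
  bit 2: 0 → 1
  bit 3: 1 → 0
  bit 4: 1 → 0
  bit 5: 0 → 1
  bit 6: 1 → 0
  bit 7: 1 → 0
  bit 8: 0 → 1
  bit 9: 1 → 0
  bit 10: 0 → 1
  bit 11: 0 → 1
= 101001001011


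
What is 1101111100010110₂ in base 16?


Group into 4-bit nibbles: 1101111100010110
  1101 = D
  1111 = F
  0001 = 1
  0110 = 6
= 0xDF16


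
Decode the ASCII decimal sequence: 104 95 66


Codes (decimal): 104 95 66
Per-code ASCII lookup:
  104  (range 97-122: lowercase, 104 - 97 = 7) → 'h'
  95  (special character) → '_'
  66  (range 65-90: uppercase, 66 - 65 = 1) → 'B'
= 'h_B'


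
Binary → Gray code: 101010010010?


Binary: 101010010010
Gray code: G = B XOR (B >> 1)
B >> 1 = 010101001001
101010010010 XOR 010101001001:
  1 XOR 0 = 1
  0 XOR 1 = 1
  1 XOR 0 = 1
  0 XOR 1 = 1
  1 XOR 0 = 1
  0 XOR 1 = 1
  0 XOR 0 = 0
  1 XOR 0 = 1
  0 XOR 1 = 1
  0 XOR 0 = 0
  1 XOR 0 = 1
  0 XOR 1 = 1
= 111111011011


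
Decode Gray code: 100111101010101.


Gray code: 100111101010101
MSB stays the same: 1
Each subsequent bit = prev_binary XOR current_gray:
  B[1] = 1 XOR 0 = 1
  B[2] = 1 XOR 0 = 1
  B[3] = 1 XOR 1 = 0
  B[4] = 0 XOR 1 = 1
  B[5] = 1 XOR 1 = 0
  B[6] = 0 XOR 1 = 1
  B[7] = 1 XOR 0 = 1
  B[8] = 1 XOR 1 = 0
  B[9] = 0 XOR 0 = 0
  B[10] = 0 XOR 1 = 1
  B[11] = 1 XOR 0 = 1
  B[12] = 1 XOR 1 = 0
  B[13] = 0 XOR 0 = 0
  B[14] = 0 XOR 1 = 1
= 111010110011001 (30105 decimal)


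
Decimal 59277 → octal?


Divide by 8 repeatedly:
59277 ÷ 8 = 7409 remainder 5
7409 ÷ 8 = 926 remainder 1
926 ÷ 8 = 115 remainder 6
115 ÷ 8 = 14 remainder 3
14 ÷ 8 = 1 remainder 6
1 ÷ 8 = 0 remainder 1
Reading remainders bottom-up:
= 0o163615


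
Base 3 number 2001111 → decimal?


Positional values (base 3):
  1 × 3^0 = 1 × 1 = 1
  1 × 3^1 = 1 × 3 = 3
  1 × 3^2 = 1 × 9 = 9
  1 × 3^3 = 1 × 27 = 27
  0 × 3^4 = 0 × 81 = 0
  0 × 3^5 = 0 × 243 = 0
  2 × 3^6 = 2 × 729 = 1458
Sum = 1 + 3 + 9 + 27 + 0 + 0 + 1458
= 1498


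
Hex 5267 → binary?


Each hex digit → 4 binary bits:
  5 = 0101
  2 = 0010
  6 = 0110
  7 = 0111
Concatenate: 0101 0010 0110 0111
= 0101001001100111


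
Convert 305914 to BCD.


Each digit → 4-bit binary:
  3 → 0011
  0 → 0000
  5 → 0101
  9 → 1001
  1 → 0001
  4 → 0100
= 0011 0000 0101 1001 0001 0100


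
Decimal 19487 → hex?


Divide by 16 repeatedly:
19487 ÷ 16 = 1217 remainder 15 (F)
1217 ÷ 16 = 76 remainder 1 (1)
76 ÷ 16 = 4 remainder 12 (C)
4 ÷ 16 = 0 remainder 4 (4)
Reading remainders bottom-up:
= 0x4C1F


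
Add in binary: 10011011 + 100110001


Align and add column by column (LSB to MSB, carry propagating):
  0010011011
+ 0100110001
  ----------
  col 0: 1 + 1 + 0 (carry in) = 2 → bit 0, carry out 1
  col 1: 1 + 0 + 1 (carry in) = 2 → bit 0, carry out 1
  col 2: 0 + 0 + 1 (carry in) = 1 → bit 1, carry out 0
  col 3: 1 + 0 + 0 (carry in) = 1 → bit 1, carry out 0
  col 4: 1 + 1 + 0 (carry in) = 2 → bit 0, carry out 1
  col 5: 0 + 1 + 1 (carry in) = 2 → bit 0, carry out 1
  col 6: 0 + 0 + 1 (carry in) = 1 → bit 1, carry out 0
  col 7: 1 + 0 + 0 (carry in) = 1 → bit 1, carry out 0
  col 8: 0 + 1 + 0 (carry in) = 1 → bit 1, carry out 0
  col 9: 0 + 0 + 0 (carry in) = 0 → bit 0, carry out 0
Reading bits MSB→LSB: 0111001100
Strip leading zeros: 111001100
= 111001100


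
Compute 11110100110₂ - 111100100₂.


Align and subtract column by column (LSB to MSB, borrowing when needed):
  11110100110
- 00111100100
  -----------
  col 0: (0 - 0 borrow-in) - 0 → 0 - 0 = 0, borrow out 0
  col 1: (1 - 0 borrow-in) - 0 → 1 - 0 = 1, borrow out 0
  col 2: (1 - 0 borrow-in) - 1 → 1 - 1 = 0, borrow out 0
  col 3: (0 - 0 borrow-in) - 0 → 0 - 0 = 0, borrow out 0
  col 4: (0 - 0 borrow-in) - 0 → 0 - 0 = 0, borrow out 0
  col 5: (1 - 0 borrow-in) - 1 → 1 - 1 = 0, borrow out 0
  col 6: (0 - 0 borrow-in) - 1 → borrow from next column: (0+2) - 1 = 1, borrow out 1
  col 7: (1 - 1 borrow-in) - 1 → borrow from next column: (0+2) - 1 = 1, borrow out 1
  col 8: (1 - 1 borrow-in) - 1 → borrow from next column: (0+2) - 1 = 1, borrow out 1
  col 9: (1 - 1 borrow-in) - 0 → 0 - 0 = 0, borrow out 0
  col 10: (1 - 0 borrow-in) - 0 → 1 - 0 = 1, borrow out 0
Reading bits MSB→LSB: 10111000010
Strip leading zeros: 10111000010
= 10111000010


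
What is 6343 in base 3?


Divide by 3 repeatedly:
6343 ÷ 3 = 2114 remainder 1
2114 ÷ 3 = 704 remainder 2
704 ÷ 3 = 234 remainder 2
234 ÷ 3 = 78 remainder 0
78 ÷ 3 = 26 remainder 0
26 ÷ 3 = 8 remainder 2
8 ÷ 3 = 2 remainder 2
2 ÷ 3 = 0 remainder 2
Reading remainders bottom-up:
= 22200221


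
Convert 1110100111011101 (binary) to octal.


Group into 3-bit groups: 001110100111011101
  001 = 1
  110 = 6
  100 = 4
  111 = 7
  011 = 3
  101 = 5
= 0o164735


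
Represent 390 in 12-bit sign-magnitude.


Sign bit: 0 (positive)
Magnitude: 390 = 00110000110
= 000110000110


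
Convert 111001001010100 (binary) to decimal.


Positional values:
Bit 2: 1 × 2^2 = 4
Bit 4: 1 × 2^4 = 16
Bit 6: 1 × 2^6 = 64
Bit 9: 1 × 2^9 = 512
Bit 12: 1 × 2^12 = 4096
Bit 13: 1 × 2^13 = 8192
Bit 14: 1 × 2^14 = 16384
Sum = 4 + 16 + 64 + 512 + 4096 + 8192 + 16384
= 29268


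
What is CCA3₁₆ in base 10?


Positional values:
Position 0: 3 × 16^0 = 3 × 1 = 3
Position 1: A × 16^1 = 10 × 16 = 160
Position 2: C × 16^2 = 12 × 256 = 3072
Position 3: C × 16^3 = 12 × 4096 = 49152
Sum = 3 + 160 + 3072 + 49152
= 52387


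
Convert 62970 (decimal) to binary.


Divide by 2 repeatedly:
62970 ÷ 2 = 31485 remainder 0
31485 ÷ 2 = 15742 remainder 1
15742 ÷ 2 = 7871 remainder 0
7871 ÷ 2 = 3935 remainder 1
3935 ÷ 2 = 1967 remainder 1
1967 ÷ 2 = 983 remainder 1
983 ÷ 2 = 491 remainder 1
491 ÷ 2 = 245 remainder 1
245 ÷ 2 = 122 remainder 1
122 ÷ 2 = 61 remainder 0
61 ÷ 2 = 30 remainder 1
30 ÷ 2 = 15 remainder 0
15 ÷ 2 = 7 remainder 1
7 ÷ 2 = 3 remainder 1
3 ÷ 2 = 1 remainder 1
1 ÷ 2 = 0 remainder 1
Reading remainders bottom-up:
= 1111010111111010


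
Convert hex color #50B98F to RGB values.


Hex: #50B98F
R = 50₁₆ = 80
G = B9₁₆ = 185
B = 8F₁₆ = 143
= RGB(80, 185, 143)


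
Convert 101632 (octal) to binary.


Each octal digit → 3 binary bits:
  1 = 001
  0 = 000
  1 = 001
  6 = 110
  3 = 011
  2 = 010
Concatenate: 001 000 001 110 011 010
= 001000001110011010


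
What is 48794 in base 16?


Divide by 16 repeatedly:
48794 ÷ 16 = 3049 remainder 10 (A)
3049 ÷ 16 = 190 remainder 9 (9)
190 ÷ 16 = 11 remainder 14 (E)
11 ÷ 16 = 0 remainder 11 (B)
Reading remainders bottom-up:
= 0xBE9A


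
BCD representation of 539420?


Each digit → 4-bit binary:
  5 → 0101
  3 → 0011
  9 → 1001
  4 → 0100
  2 → 0010
  0 → 0000
= 0101 0011 1001 0100 0010 0000


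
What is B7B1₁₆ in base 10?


Positional values:
Position 0: 1 × 16^0 = 1 × 1 = 1
Position 1: B × 16^1 = 11 × 16 = 176
Position 2: 7 × 16^2 = 7 × 256 = 1792
Position 3: B × 16^3 = 11 × 4096 = 45056
Sum = 1 + 176 + 1792 + 45056
= 47025


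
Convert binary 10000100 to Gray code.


Binary: 10000100
Gray code: G = B XOR (B >> 1)
B >> 1 = 01000010
10000100 XOR 01000010:
  1 XOR 0 = 1
  0 XOR 1 = 1
  0 XOR 0 = 0
  0 XOR 0 = 0
  0 XOR 0 = 0
  1 XOR 0 = 1
  0 XOR 1 = 1
  0 XOR 0 = 0
= 11000110


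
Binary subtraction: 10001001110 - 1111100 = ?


Align and subtract column by column (LSB to MSB, borrowing when needed):
  10001001110
- 00001111100
  -----------
  col 0: (0 - 0 borrow-in) - 0 → 0 - 0 = 0, borrow out 0
  col 1: (1 - 0 borrow-in) - 0 → 1 - 0 = 1, borrow out 0
  col 2: (1 - 0 borrow-in) - 1 → 1 - 1 = 0, borrow out 0
  col 3: (1 - 0 borrow-in) - 1 → 1 - 1 = 0, borrow out 0
  col 4: (0 - 0 borrow-in) - 1 → borrow from next column: (0+2) - 1 = 1, borrow out 1
  col 5: (0 - 1 borrow-in) - 1 → borrow from next column: (-1+2) - 1 = 0, borrow out 1
  col 6: (1 - 1 borrow-in) - 1 → borrow from next column: (0+2) - 1 = 1, borrow out 1
  col 7: (0 - 1 borrow-in) - 0 → borrow from next column: (-1+2) - 0 = 1, borrow out 1
  col 8: (0 - 1 borrow-in) - 0 → borrow from next column: (-1+2) - 0 = 1, borrow out 1
  col 9: (0 - 1 borrow-in) - 0 → borrow from next column: (-1+2) - 0 = 1, borrow out 1
  col 10: (1 - 1 borrow-in) - 0 → 0 - 0 = 0, borrow out 0
Reading bits MSB→LSB: 01111010010
Strip leading zeros: 1111010010
= 1111010010


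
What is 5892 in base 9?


Divide by 9 repeatedly:
5892 ÷ 9 = 654 remainder 6
654 ÷ 9 = 72 remainder 6
72 ÷ 9 = 8 remainder 0
8 ÷ 9 = 0 remainder 8
Reading remainders bottom-up:
= 8066


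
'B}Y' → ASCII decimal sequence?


String: 'B}Y'  (3 characters)
Per-character ASCII lookup:
  'B': uppercase starts at 65: 'B' = 65 + 1 = 66
  '}': special character: '}' = 125
  'Y': uppercase starts at 65: 'Y' = 65 + 24 = 89
= 66 125 89


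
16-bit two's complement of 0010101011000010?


Original: 0010101011000010
Step 1 - Invert all bits: 1101010100111101
Step 2 - Add 1: 1101010100111101 + 1
= 1101010100111110 (represents -10946)


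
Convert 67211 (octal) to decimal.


Positional values:
Position 0: 1 × 8^0 = 1
Position 1: 1 × 8^1 = 8
Position 2: 2 × 8^2 = 128
Position 3: 7 × 8^3 = 3584
Position 4: 6 × 8^4 = 24576
Sum = 1 + 8 + 128 + 3584 + 24576
= 28297


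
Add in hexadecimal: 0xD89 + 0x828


Align and add column by column (LSB to MSB, each column mod 16 with carry):
  0D89
+ 0828
  ----
  col 0: 9(9) + 8(8) + 0 (carry in) = 17 → 1(1), carry out 1
  col 1: 8(8) + 2(2) + 1 (carry in) = 11 → B(11), carry out 0
  col 2: D(13) + 8(8) + 0 (carry in) = 21 → 5(5), carry out 1
  col 3: 0(0) + 0(0) + 1 (carry in) = 1 → 1(1), carry out 0
Reading digits MSB→LSB: 15B1
Strip leading zeros: 15B1
= 0x15B1


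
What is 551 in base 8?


Divide by 8 repeatedly:
551 ÷ 8 = 68 remainder 7
68 ÷ 8 = 8 remainder 4
8 ÷ 8 = 1 remainder 0
1 ÷ 8 = 0 remainder 1
Reading remainders bottom-up:
= 0o1047


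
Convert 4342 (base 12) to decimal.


Positional values (base 12):
  2 × 12^0 = 2 × 1 = 2
  4 × 12^1 = 4 × 12 = 48
  3 × 12^2 = 3 × 144 = 432
  4 × 12^3 = 4 × 1728 = 6912
Sum = 2 + 48 + 432 + 6912
= 7394


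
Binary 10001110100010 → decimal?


Positional values:
Bit 1: 1 × 2^1 = 2
Bit 5: 1 × 2^5 = 32
Bit 7: 1 × 2^7 = 128
Bit 8: 1 × 2^8 = 256
Bit 9: 1 × 2^9 = 512
Bit 13: 1 × 2^13 = 8192
Sum = 2 + 32 + 128 + 256 + 512 + 8192
= 9122


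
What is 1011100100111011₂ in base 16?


Group into 4-bit nibbles: 1011100100111011
  1011 = B
  1001 = 9
  0011 = 3
  1011 = B
= 0xB93B


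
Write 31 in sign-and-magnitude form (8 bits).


Sign bit: 0 (positive)
Magnitude: 31 = 0011111
= 00011111


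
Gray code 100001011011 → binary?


Gray code: 100001011011
MSB stays the same: 1
Each subsequent bit = prev_binary XOR current_gray:
  B[1] = 1 XOR 0 = 1
  B[2] = 1 XOR 0 = 1
  B[3] = 1 XOR 0 = 1
  B[4] = 1 XOR 0 = 1
  B[5] = 1 XOR 1 = 0
  B[6] = 0 XOR 0 = 0
  B[7] = 0 XOR 1 = 1
  B[8] = 1 XOR 1 = 0
  B[9] = 0 XOR 0 = 0
  B[10] = 0 XOR 1 = 1
  B[11] = 1 XOR 1 = 0
= 111110010010 (3986 decimal)


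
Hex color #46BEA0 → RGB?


Hex: #46BEA0
R = 46₁₆ = 70
G = BE₁₆ = 190
B = A0₁₆ = 160
= RGB(70, 190, 160)


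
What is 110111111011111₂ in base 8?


Group into 3-bit groups: 110111111011111
  110 = 6
  111 = 7
  111 = 7
  011 = 3
  111 = 7
= 0o67737


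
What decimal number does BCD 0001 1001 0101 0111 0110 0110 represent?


Each 4-bit group → digit:
  0001 → 1
  1001 → 9
  0101 → 5
  0111 → 7
  0110 → 6
  0110 → 6
= 195766


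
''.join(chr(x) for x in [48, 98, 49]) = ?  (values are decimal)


Codes (decimal): 48 98 49
Per-code ASCII lookup:
  48  (range 48-57: digits, 48 - 48 = 0) → '0'
  98  (range 97-122: lowercase, 98 - 97 = 1) → 'b'
  49  (range 48-57: digits, 49 - 48 = 1) → '1'
= '0b1'


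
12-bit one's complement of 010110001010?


Original: 010110001010
Invert all bits:
  bit 0: 0 → 1
  bit 1: 1 → 0
  bit 2: 0 → 1
  bit 3: 1 → 0
  bit 4: 1 → 0
  bit 5: 0 → 1
  bit 6: 0 → 1
  bit 7: 0 → 1
  bit 8: 1 → 0
  bit 9: 0 → 1
  bit 10: 1 → 0
  bit 11: 0 → 1
= 101001110101


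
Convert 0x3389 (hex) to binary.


Each hex digit → 4 binary bits:
  3 = 0011
  3 = 0011
  8 = 1000
  9 = 1001
Concatenate: 0011 0011 1000 1001
= 0011001110001001


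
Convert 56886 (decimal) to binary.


Divide by 2 repeatedly:
56886 ÷ 2 = 28443 remainder 0
28443 ÷ 2 = 14221 remainder 1
14221 ÷ 2 = 7110 remainder 1
7110 ÷ 2 = 3555 remainder 0
3555 ÷ 2 = 1777 remainder 1
1777 ÷ 2 = 888 remainder 1
888 ÷ 2 = 444 remainder 0
444 ÷ 2 = 222 remainder 0
222 ÷ 2 = 111 remainder 0
111 ÷ 2 = 55 remainder 1
55 ÷ 2 = 27 remainder 1
27 ÷ 2 = 13 remainder 1
13 ÷ 2 = 6 remainder 1
6 ÷ 2 = 3 remainder 0
3 ÷ 2 = 1 remainder 1
1 ÷ 2 = 0 remainder 1
Reading remainders bottom-up:
= 1101111000110110


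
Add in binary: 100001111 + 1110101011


Align and add column by column (LSB to MSB, carry propagating):
  00100001111
+ 01110101011
  -----------
  col 0: 1 + 1 + 0 (carry in) = 2 → bit 0, carry out 1
  col 1: 1 + 1 + 1 (carry in) = 3 → bit 1, carry out 1
  col 2: 1 + 0 + 1 (carry in) = 2 → bit 0, carry out 1
  col 3: 1 + 1 + 1 (carry in) = 3 → bit 1, carry out 1
  col 4: 0 + 0 + 1 (carry in) = 1 → bit 1, carry out 0
  col 5: 0 + 1 + 0 (carry in) = 1 → bit 1, carry out 0
  col 6: 0 + 0 + 0 (carry in) = 0 → bit 0, carry out 0
  col 7: 0 + 1 + 0 (carry in) = 1 → bit 1, carry out 0
  col 8: 1 + 1 + 0 (carry in) = 2 → bit 0, carry out 1
  col 9: 0 + 1 + 1 (carry in) = 2 → bit 0, carry out 1
  col 10: 0 + 0 + 1 (carry in) = 1 → bit 1, carry out 0
Reading bits MSB→LSB: 10010111010
Strip leading zeros: 10010111010
= 10010111010


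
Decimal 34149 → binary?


Divide by 2 repeatedly:
34149 ÷ 2 = 17074 remainder 1
17074 ÷ 2 = 8537 remainder 0
8537 ÷ 2 = 4268 remainder 1
4268 ÷ 2 = 2134 remainder 0
2134 ÷ 2 = 1067 remainder 0
1067 ÷ 2 = 533 remainder 1
533 ÷ 2 = 266 remainder 1
266 ÷ 2 = 133 remainder 0
133 ÷ 2 = 66 remainder 1
66 ÷ 2 = 33 remainder 0
33 ÷ 2 = 16 remainder 1
16 ÷ 2 = 8 remainder 0
8 ÷ 2 = 4 remainder 0
4 ÷ 2 = 2 remainder 0
2 ÷ 2 = 1 remainder 0
1 ÷ 2 = 0 remainder 1
Reading remainders bottom-up:
= 1000010101100101


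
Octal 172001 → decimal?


Positional values:
Position 0: 1 × 8^0 = 1
Position 1: 0 × 8^1 = 0
Position 2: 0 × 8^2 = 0
Position 3: 2 × 8^3 = 1024
Position 4: 7 × 8^4 = 28672
Position 5: 1 × 8^5 = 32768
Sum = 1 + 0 + 0 + 1024 + 28672 + 32768
= 62465


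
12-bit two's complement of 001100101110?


Original: 001100101110
Step 1 - Invert all bits: 110011010001
Step 2 - Add 1: 110011010001 + 1
= 110011010010 (represents -814)


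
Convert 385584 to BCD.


Each digit → 4-bit binary:
  3 → 0011
  8 → 1000
  5 → 0101
  5 → 0101
  8 → 1000
  4 → 0100
= 0011 1000 0101 0101 1000 0100


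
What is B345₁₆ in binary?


Each hex digit → 4 binary bits:
  B = 1011
  3 = 0011
  4 = 0100
  5 = 0101
Concatenate: 1011 0011 0100 0101
= 1011001101000101


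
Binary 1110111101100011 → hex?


Group into 4-bit nibbles: 1110111101100011
  1110 = E
  1111 = F
  0110 = 6
  0011 = 3
= 0xEF63


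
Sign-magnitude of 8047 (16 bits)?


Sign bit: 0 (positive)
Magnitude: 8047 = 001111101101111
= 0001111101101111


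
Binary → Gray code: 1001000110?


Binary: 1001000110
Gray code: G = B XOR (B >> 1)
B >> 1 = 0100100011
1001000110 XOR 0100100011:
  1 XOR 0 = 1
  0 XOR 1 = 1
  0 XOR 0 = 0
  1 XOR 0 = 1
  0 XOR 1 = 1
  0 XOR 0 = 0
  0 XOR 0 = 0
  1 XOR 0 = 1
  1 XOR 1 = 0
  0 XOR 1 = 1
= 1101100101


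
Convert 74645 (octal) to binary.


Each octal digit → 3 binary bits:
  7 = 111
  4 = 100
  6 = 110
  4 = 100
  5 = 101
Concatenate: 111 100 110 100 101
= 111100110100101


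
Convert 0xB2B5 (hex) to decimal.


Positional values:
Position 0: 5 × 16^0 = 5 × 1 = 5
Position 1: B × 16^1 = 11 × 16 = 176
Position 2: 2 × 16^2 = 2 × 256 = 512
Position 3: B × 16^3 = 11 × 4096 = 45056
Sum = 5 + 176 + 512 + 45056
= 45749


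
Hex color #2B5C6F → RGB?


Hex: #2B5C6F
R = 2B₁₆ = 43
G = 5C₁₆ = 92
B = 6F₁₆ = 111
= RGB(43, 92, 111)


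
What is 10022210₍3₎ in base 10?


Positional values (base 3):
  0 × 3^0 = 0 × 1 = 0
  1 × 3^1 = 1 × 3 = 3
  2 × 3^2 = 2 × 9 = 18
  2 × 3^3 = 2 × 27 = 54
  2 × 3^4 = 2 × 81 = 162
  0 × 3^5 = 0 × 243 = 0
  0 × 3^6 = 0 × 729 = 0
  1 × 3^7 = 1 × 2187 = 2187
Sum = 0 + 3 + 18 + 54 + 162 + 0 + 0 + 2187
= 2424


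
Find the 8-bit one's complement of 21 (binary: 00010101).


Original: 00010101
Invert all bits:
  bit 0: 0 → 1
  bit 1: 0 → 1
  bit 2: 0 → 1
  bit 3: 1 → 0
  bit 4: 0 → 1
  bit 5: 1 → 0
  bit 6: 0 → 1
  bit 7: 1 → 0
= 11101010


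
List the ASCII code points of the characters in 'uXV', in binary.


String: 'uXV'  (3 characters)
Per-character ASCII lookup:
  'u': lowercase starts at 97: 'u' = 97 + 20 = 117 → 1110101
  'X': uppercase starts at 65: 'X' = 65 + 23 = 88 → 1011000
  'V': uppercase starts at 65: 'V' = 65 + 21 = 86 → 1010110
= 1110101 1011000 1010110


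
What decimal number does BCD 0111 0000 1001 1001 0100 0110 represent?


Each 4-bit group → digit:
  0111 → 7
  0000 → 0
  1001 → 9
  1001 → 9
  0100 → 4
  0110 → 6
= 709946


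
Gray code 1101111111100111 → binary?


Gray code: 1101111111100111
MSB stays the same: 1
Each subsequent bit = prev_binary XOR current_gray:
  B[1] = 1 XOR 1 = 0
  B[2] = 0 XOR 0 = 0
  B[3] = 0 XOR 1 = 1
  B[4] = 1 XOR 1 = 0
  B[5] = 0 XOR 1 = 1
  B[6] = 1 XOR 1 = 0
  B[7] = 0 XOR 1 = 1
  B[8] = 1 XOR 1 = 0
  B[9] = 0 XOR 1 = 1
  B[10] = 1 XOR 1 = 0
  B[11] = 0 XOR 0 = 0
  B[12] = 0 XOR 0 = 0
  B[13] = 0 XOR 1 = 1
  B[14] = 1 XOR 1 = 0
  B[15] = 0 XOR 1 = 1
= 1001010101000101 (38213 decimal)


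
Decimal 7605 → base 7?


Divide by 7 repeatedly:
7605 ÷ 7 = 1086 remainder 3
1086 ÷ 7 = 155 remainder 1
155 ÷ 7 = 22 remainder 1
22 ÷ 7 = 3 remainder 1
3 ÷ 7 = 0 remainder 3
Reading remainders bottom-up:
= 31113


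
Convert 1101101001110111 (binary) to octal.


Group into 3-bit groups: 001101101001110111
  001 = 1
  101 = 5
  101 = 5
  001 = 1
  110 = 6
  111 = 7
= 0o155167


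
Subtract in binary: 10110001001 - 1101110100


Align and subtract column by column (LSB to MSB, borrowing when needed):
  10110001001
- 01101110100
  -----------
  col 0: (1 - 0 borrow-in) - 0 → 1 - 0 = 1, borrow out 0
  col 1: (0 - 0 borrow-in) - 0 → 0 - 0 = 0, borrow out 0
  col 2: (0 - 0 borrow-in) - 1 → borrow from next column: (0+2) - 1 = 1, borrow out 1
  col 3: (1 - 1 borrow-in) - 0 → 0 - 0 = 0, borrow out 0
  col 4: (0 - 0 borrow-in) - 1 → borrow from next column: (0+2) - 1 = 1, borrow out 1
  col 5: (0 - 1 borrow-in) - 1 → borrow from next column: (-1+2) - 1 = 0, borrow out 1
  col 6: (0 - 1 borrow-in) - 1 → borrow from next column: (-1+2) - 1 = 0, borrow out 1
  col 7: (1 - 1 borrow-in) - 0 → 0 - 0 = 0, borrow out 0
  col 8: (1 - 0 borrow-in) - 1 → 1 - 1 = 0, borrow out 0
  col 9: (0 - 0 borrow-in) - 1 → borrow from next column: (0+2) - 1 = 1, borrow out 1
  col 10: (1 - 1 borrow-in) - 0 → 0 - 0 = 0, borrow out 0
Reading bits MSB→LSB: 01000010101
Strip leading zeros: 1000010101
= 1000010101


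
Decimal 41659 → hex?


Divide by 16 repeatedly:
41659 ÷ 16 = 2603 remainder 11 (B)
2603 ÷ 16 = 162 remainder 11 (B)
162 ÷ 16 = 10 remainder 2 (2)
10 ÷ 16 = 0 remainder 10 (A)
Reading remainders bottom-up:
= 0xA2BB


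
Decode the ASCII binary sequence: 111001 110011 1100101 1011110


Codes (binary): 111001 110011 1100101 1011110
Per-code ASCII lookup:
  111001 = 57  (range 48-57: digits, 57 - 48 = 9) → '9'
  110011 = 51  (range 48-57: digits, 51 - 48 = 3) → '3'
  1100101 = 101  (range 97-122: lowercase, 101 - 97 = 4) → 'e'
  1011110 = 94  (special character) → '^'
= '93e^'


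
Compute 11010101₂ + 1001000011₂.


Align and add column by column (LSB to MSB, carry propagating):
  00011010101
+ 01001000011
  -----------
  col 0: 1 + 1 + 0 (carry in) = 2 → bit 0, carry out 1
  col 1: 0 + 1 + 1 (carry in) = 2 → bit 0, carry out 1
  col 2: 1 + 0 + 1 (carry in) = 2 → bit 0, carry out 1
  col 3: 0 + 0 + 1 (carry in) = 1 → bit 1, carry out 0
  col 4: 1 + 0 + 0 (carry in) = 1 → bit 1, carry out 0
  col 5: 0 + 0 + 0 (carry in) = 0 → bit 0, carry out 0
  col 6: 1 + 1 + 0 (carry in) = 2 → bit 0, carry out 1
  col 7: 1 + 0 + 1 (carry in) = 2 → bit 0, carry out 1
  col 8: 0 + 0 + 1 (carry in) = 1 → bit 1, carry out 0
  col 9: 0 + 1 + 0 (carry in) = 1 → bit 1, carry out 0
  col 10: 0 + 0 + 0 (carry in) = 0 → bit 0, carry out 0
Reading bits MSB→LSB: 01100011000
Strip leading zeros: 1100011000
= 1100011000


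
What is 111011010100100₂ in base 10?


Positional values:
Bit 2: 1 × 2^2 = 4
Bit 5: 1 × 2^5 = 32
Bit 7: 1 × 2^7 = 128
Bit 9: 1 × 2^9 = 512
Bit 10: 1 × 2^10 = 1024
Bit 12: 1 × 2^12 = 4096
Bit 13: 1 × 2^13 = 8192
Bit 14: 1 × 2^14 = 16384
Sum = 4 + 32 + 128 + 512 + 1024 + 4096 + 8192 + 16384
= 30372


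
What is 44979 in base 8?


Divide by 8 repeatedly:
44979 ÷ 8 = 5622 remainder 3
5622 ÷ 8 = 702 remainder 6
702 ÷ 8 = 87 remainder 6
87 ÷ 8 = 10 remainder 7
10 ÷ 8 = 1 remainder 2
1 ÷ 8 = 0 remainder 1
Reading remainders bottom-up:
= 0o127663


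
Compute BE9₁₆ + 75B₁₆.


Align and add column by column (LSB to MSB, each column mod 16 with carry):
  0BE9
+ 075B
  ----
  col 0: 9(9) + B(11) + 0 (carry in) = 20 → 4(4), carry out 1
  col 1: E(14) + 5(5) + 1 (carry in) = 20 → 4(4), carry out 1
  col 2: B(11) + 7(7) + 1 (carry in) = 19 → 3(3), carry out 1
  col 3: 0(0) + 0(0) + 1 (carry in) = 1 → 1(1), carry out 0
Reading digits MSB→LSB: 1344
Strip leading zeros: 1344
= 0x1344


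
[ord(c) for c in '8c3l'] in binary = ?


String: '8c3l'  (4 characters)
Per-character ASCII lookup:
  '8': digits start at 48: '8' = 48 + 8 = 56 → 111000
  'c': lowercase starts at 97: 'c' = 97 + 2 = 99 → 1100011
  '3': digits start at 48: '3' = 48 + 3 = 51 → 110011
  'l': lowercase starts at 97: 'l' = 97 + 11 = 108 → 1101100
= 111000 1100011 110011 1101100


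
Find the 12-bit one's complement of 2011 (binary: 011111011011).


Original: 011111011011
Invert all bits:
  bit 0: 0 → 1
  bit 1: 1 → 0
  bit 2: 1 → 0
  bit 3: 1 → 0
  bit 4: 1 → 0
  bit 5: 1 → 0
  bit 6: 0 → 1
  bit 7: 1 → 0
  bit 8: 1 → 0
  bit 9: 0 → 1
  bit 10: 1 → 0
  bit 11: 1 → 0
= 100000100100


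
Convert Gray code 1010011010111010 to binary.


Gray code: 1010011010111010
MSB stays the same: 1
Each subsequent bit = prev_binary XOR current_gray:
  B[1] = 1 XOR 0 = 1
  B[2] = 1 XOR 1 = 0
  B[3] = 0 XOR 0 = 0
  B[4] = 0 XOR 0 = 0
  B[5] = 0 XOR 1 = 1
  B[6] = 1 XOR 1 = 0
  B[7] = 0 XOR 0 = 0
  B[8] = 0 XOR 1 = 1
  B[9] = 1 XOR 0 = 1
  B[10] = 1 XOR 1 = 0
  B[11] = 0 XOR 1 = 1
  B[12] = 1 XOR 1 = 0
  B[13] = 0 XOR 0 = 0
  B[14] = 0 XOR 1 = 1
  B[15] = 1 XOR 0 = 1
= 1100010011010011 (50387 decimal)
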